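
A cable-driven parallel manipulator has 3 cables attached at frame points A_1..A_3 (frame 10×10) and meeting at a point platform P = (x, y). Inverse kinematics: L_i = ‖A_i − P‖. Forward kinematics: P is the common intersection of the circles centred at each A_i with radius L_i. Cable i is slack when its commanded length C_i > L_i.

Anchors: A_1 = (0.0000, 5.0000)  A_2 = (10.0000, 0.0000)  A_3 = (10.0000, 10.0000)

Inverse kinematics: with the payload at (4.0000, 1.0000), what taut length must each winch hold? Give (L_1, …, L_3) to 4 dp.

L_1: Δ = A_1−P = (-4.0000, 4.0000) → ‖Δ‖ = √32.0000 = 5.6569
L_2: Δ = A_2−P = (6.0000, -1.0000) → ‖Δ‖ = √37.0000 = 6.0828
L_3: Δ = A_3−P = (6.0000, 9.0000) → ‖Δ‖ = √117.0000 = 10.8167

(5.6569, 6.0828, 10.8167)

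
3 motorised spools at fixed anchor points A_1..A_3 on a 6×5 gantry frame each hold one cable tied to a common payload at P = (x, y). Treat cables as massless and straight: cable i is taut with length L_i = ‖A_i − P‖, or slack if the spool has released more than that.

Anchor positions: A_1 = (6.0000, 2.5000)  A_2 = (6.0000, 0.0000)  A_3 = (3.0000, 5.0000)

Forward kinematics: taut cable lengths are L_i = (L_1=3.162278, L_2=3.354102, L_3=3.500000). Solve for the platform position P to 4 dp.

(3.0000, 1.5000)

expand ‖A_i−P‖²=L_i² and subtract eq 1 (q_i ≔ ‖A_i‖²−L_i²)
q_1 = 36.0000+6.2500−10.0000 = 32.2500
eq1−eq2 → [0.0000  5.0000]·P = 7.5000
eq1−eq3 → [6.0000  -5.0000]·P = 10.5000
2×2 solve → P = (3.0000, 1.5000)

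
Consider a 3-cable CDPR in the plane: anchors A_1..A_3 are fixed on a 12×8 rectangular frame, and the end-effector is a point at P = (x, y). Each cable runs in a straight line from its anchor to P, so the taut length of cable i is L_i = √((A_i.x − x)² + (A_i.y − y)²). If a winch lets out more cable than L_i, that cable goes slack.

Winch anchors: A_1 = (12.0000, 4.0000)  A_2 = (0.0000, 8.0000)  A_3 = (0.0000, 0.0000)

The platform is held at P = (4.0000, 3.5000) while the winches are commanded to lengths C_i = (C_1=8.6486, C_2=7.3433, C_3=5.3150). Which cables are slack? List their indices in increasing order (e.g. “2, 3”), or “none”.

i=1: geometric 8.0156 vs commanded 8.6486 ⇒ slack
i=2: geometric 6.0208 vs commanded 7.3433 ⇒ slack
i=3: geometric 5.3151 vs commanded 5.3150 ⇒ taut

1, 2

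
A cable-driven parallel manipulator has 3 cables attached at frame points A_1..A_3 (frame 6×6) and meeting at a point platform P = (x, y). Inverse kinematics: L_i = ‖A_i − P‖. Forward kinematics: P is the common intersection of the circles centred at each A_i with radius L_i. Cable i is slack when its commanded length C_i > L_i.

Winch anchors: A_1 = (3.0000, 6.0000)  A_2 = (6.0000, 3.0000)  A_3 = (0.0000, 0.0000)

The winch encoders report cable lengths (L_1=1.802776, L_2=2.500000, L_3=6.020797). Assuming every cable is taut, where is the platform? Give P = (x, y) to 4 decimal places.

expand ‖A_i−P‖²=L_i² and subtract eq 1 (q_i ≔ ‖A_i‖²−L_i²)
q_1 = 9.0000+36.0000−3.2500 = 41.7500
eq1−eq2 → [-6.0000  6.0000]·P = 3.0000
eq1−eq3 → [6.0000  12.0000]·P = 78.0000
2×2 solve → P = (4.0000, 4.5000)

(4.0000, 4.5000)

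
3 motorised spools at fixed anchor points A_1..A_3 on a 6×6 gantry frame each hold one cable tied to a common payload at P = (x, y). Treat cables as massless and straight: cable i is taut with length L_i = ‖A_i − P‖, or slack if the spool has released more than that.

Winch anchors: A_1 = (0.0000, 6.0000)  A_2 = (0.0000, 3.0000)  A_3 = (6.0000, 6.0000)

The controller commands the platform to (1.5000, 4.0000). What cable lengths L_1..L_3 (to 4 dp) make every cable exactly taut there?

(2.5000, 1.8028, 4.9244)

L_1 = √((0.0000−1.5000)² + (6.0000−4.0000)²) = 2.5000
L_2 = √((0.0000−1.5000)² + (3.0000−4.0000)²) = 1.8028
L_3 = √((6.0000−1.5000)² + (6.0000−4.0000)²) = 4.9244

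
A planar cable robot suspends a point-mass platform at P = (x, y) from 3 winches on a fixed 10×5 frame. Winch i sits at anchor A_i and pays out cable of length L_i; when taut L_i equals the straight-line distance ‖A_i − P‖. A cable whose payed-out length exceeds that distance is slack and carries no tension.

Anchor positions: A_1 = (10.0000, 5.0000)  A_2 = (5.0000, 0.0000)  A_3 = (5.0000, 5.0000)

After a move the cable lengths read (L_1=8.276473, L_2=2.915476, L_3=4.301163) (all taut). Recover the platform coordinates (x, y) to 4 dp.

(2.5000, 1.5000)

each cable: (A_i−P)·(A_i−P) = L_i²; let q_i = ‖A_i‖²−L_i²
q_1 = 100.0000+25.0000−68.5000 = 56.5000
row 1: 10.0000x + 10.0000y = 40.0000  (q_2=16.5000)
row 2: 10.0000x + 0.0000y = 25.0000  (q_3=31.5000)
Cramer on rows 1–2 → x = 2.5000, y = 1.5000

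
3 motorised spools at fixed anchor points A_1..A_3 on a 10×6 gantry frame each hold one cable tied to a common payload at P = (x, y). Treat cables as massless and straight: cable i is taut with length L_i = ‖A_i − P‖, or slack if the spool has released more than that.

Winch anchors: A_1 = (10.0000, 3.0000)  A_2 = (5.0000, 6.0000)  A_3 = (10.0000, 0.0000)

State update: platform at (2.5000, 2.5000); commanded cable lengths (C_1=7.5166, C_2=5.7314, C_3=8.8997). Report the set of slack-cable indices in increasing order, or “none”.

2, 3

i=1: geometric 7.5166 vs commanded 7.5166 ⇒ taut
i=2: geometric 4.3012 vs commanded 5.7314 ⇒ slack
i=3: geometric 7.9057 vs commanded 8.8997 ⇒ slack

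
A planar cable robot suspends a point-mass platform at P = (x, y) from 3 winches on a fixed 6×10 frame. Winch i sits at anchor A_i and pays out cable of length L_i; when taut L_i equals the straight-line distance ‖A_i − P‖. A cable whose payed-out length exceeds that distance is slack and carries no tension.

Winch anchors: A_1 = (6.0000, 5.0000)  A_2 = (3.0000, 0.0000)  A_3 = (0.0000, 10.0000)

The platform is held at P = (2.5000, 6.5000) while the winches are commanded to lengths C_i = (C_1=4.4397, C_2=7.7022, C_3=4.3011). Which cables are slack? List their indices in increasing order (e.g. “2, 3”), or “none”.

1, 2

cable 1: √((3.5000)²+(-1.5000)²)=3.8079, C_1=4.4397: slack
cable 2: √((0.5000)²+(-6.5000)²)=6.5192, C_2=7.7022: slack
cable 3: √((-2.5000)²+(3.5000)²)=4.3012, C_3=4.3011: taut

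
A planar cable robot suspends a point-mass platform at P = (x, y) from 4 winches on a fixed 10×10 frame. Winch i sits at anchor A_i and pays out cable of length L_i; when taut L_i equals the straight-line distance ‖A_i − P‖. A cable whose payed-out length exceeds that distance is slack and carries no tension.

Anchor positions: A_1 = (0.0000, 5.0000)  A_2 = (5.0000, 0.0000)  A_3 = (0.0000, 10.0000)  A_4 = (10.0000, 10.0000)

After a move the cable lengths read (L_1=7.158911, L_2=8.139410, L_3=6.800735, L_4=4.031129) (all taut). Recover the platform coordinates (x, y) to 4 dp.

(6.5000, 8.0000)

circle eqns → linear via eq_j − eq_1; set q_j = A_j·A_j − L_j²
q_1 = 0.0000+25.0000−51.2500 = -26.2500
-10.0000·x + 10.0000·y = q_1−q_2 = 15.0000
0.0000·x − 10.0000·y = q_1−q_3 = -80.0000
-20.0000·x − 10.0000·y = q_1−q_4 = -210.0000
solve first two rows → x=6.5000, y=8.0000
check cable 4: ‖A_4−P‖² = 16.2500 ≈ L_4² = 16.2500 ✓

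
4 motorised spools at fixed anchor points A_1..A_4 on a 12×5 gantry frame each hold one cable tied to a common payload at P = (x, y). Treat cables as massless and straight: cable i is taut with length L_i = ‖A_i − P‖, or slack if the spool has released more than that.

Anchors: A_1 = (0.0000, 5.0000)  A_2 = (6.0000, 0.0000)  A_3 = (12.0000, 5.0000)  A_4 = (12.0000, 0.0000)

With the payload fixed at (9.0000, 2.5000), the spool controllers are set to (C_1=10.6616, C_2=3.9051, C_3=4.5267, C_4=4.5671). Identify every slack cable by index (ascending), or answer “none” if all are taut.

1, 3, 4

cable 1: √((-9.0000)²+(2.5000)²)=9.3408, C_1=10.6616: slack
cable 2: √((-3.0000)²+(-2.5000)²)=3.9051, C_2=3.9051: taut
cable 3: √((3.0000)²+(2.5000)²)=3.9051, C_3=4.5267: slack
cable 4: √((3.0000)²+(-2.5000)²)=3.9051, C_4=4.5671: slack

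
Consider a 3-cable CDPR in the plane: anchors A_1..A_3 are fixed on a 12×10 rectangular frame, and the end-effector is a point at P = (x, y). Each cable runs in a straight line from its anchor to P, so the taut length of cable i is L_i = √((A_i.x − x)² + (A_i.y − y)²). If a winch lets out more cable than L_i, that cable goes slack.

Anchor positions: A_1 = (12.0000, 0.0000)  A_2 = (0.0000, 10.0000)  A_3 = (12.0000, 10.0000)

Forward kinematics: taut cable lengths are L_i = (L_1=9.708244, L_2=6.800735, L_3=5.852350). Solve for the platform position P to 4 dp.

(6.5000, 8.0000)

expand ‖A_i−P‖²=L_i² and subtract eq 1 (c_i ≔ ‖A_i‖²−L_i²)
c_1 = 144.0000+0.0000−94.2500 = 49.7500
eq1−eq2 → [24.0000  -20.0000]·P = -4.0000
eq1−eq3 → [0.0000  -20.0000]·P = -160.0000
2×2 solve → P = (6.5000, 8.0000)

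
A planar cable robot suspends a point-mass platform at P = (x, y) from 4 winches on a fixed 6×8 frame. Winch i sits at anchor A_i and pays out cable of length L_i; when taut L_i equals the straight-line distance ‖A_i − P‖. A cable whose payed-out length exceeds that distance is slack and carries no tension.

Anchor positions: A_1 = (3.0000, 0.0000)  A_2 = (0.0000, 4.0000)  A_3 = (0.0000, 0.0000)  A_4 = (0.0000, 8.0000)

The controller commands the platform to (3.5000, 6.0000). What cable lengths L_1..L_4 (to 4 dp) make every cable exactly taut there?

(6.0208, 4.0311, 6.9462, 4.0311)

cable 1: Δx=-0.5000, Δy=-6.0000; L_1 = √(Δx²+Δy²) = 6.0208
cable 2: Δx=-3.5000, Δy=-2.0000; L_2 = √(Δx²+Δy²) = 4.0311
cable 3: Δx=-3.5000, Δy=-6.0000; L_3 = √(Δx²+Δy²) = 6.9462
cable 4: Δx=-3.5000, Δy=2.0000; L_4 = √(Δx²+Δy²) = 4.0311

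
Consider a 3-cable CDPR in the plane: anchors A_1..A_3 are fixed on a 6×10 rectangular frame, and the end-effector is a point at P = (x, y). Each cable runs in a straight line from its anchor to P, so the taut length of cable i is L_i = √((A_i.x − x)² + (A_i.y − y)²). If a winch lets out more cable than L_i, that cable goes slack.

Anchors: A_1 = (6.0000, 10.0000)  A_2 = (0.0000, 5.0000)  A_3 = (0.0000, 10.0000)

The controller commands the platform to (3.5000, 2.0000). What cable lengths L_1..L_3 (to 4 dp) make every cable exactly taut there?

cable 1: Δx=2.5000, Δy=8.0000; L_1 = √(Δx²+Δy²) = 8.3815
cable 2: Δx=-3.5000, Δy=3.0000; L_2 = √(Δx²+Δy²) = 4.6098
cable 3: Δx=-3.5000, Δy=8.0000; L_3 = √(Δx²+Δy²) = 8.7321

(8.3815, 4.6098, 8.7321)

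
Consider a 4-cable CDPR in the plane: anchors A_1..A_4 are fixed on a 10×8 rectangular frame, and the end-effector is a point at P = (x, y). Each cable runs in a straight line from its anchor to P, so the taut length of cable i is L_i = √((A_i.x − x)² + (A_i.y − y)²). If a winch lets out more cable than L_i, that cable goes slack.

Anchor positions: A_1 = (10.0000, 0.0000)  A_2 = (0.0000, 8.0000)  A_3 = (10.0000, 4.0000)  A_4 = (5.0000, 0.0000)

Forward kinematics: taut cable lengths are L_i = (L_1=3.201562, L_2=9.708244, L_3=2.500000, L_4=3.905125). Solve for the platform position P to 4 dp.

(8.0000, 2.5000)

expand ‖A_i−P‖²=L_i² and subtract eq 1 (q_i ≔ ‖A_i‖²−L_i²)
q_1 = 100.0000+0.0000−10.2500 = 89.7500
eq1−eq2 → [20.0000  -16.0000]·P = 120.0000
eq1−eq3 → [0.0000  -8.0000]·P = -20.0000
eq1−eq4 → [10.0000  0.0000]·P = 80.0000
2×2 solve → P = (8.0000, 2.5000)
check cable 4: ‖A_4−P‖² = 15.2500 ≈ L_4² = 15.2500 ✓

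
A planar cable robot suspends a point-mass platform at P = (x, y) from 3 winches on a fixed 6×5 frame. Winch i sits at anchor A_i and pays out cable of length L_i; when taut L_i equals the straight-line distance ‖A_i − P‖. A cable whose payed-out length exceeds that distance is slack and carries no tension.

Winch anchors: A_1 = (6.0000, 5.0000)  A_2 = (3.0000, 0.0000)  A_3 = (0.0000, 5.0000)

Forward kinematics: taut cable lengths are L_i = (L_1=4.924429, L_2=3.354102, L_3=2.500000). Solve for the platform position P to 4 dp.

(1.5000, 3.0000)

circle eqns → linear via eq_j − eq_1; set q_j = A_j·A_j − L_j²
q_1 = 36.0000+25.0000−24.2500 = 36.7500
6.0000·x + 10.0000·y = q_1−q_2 = 39.0000
12.0000·x + 0.0000·y = q_1−q_3 = 18.0000
solve first two rows → x=1.5000, y=3.0000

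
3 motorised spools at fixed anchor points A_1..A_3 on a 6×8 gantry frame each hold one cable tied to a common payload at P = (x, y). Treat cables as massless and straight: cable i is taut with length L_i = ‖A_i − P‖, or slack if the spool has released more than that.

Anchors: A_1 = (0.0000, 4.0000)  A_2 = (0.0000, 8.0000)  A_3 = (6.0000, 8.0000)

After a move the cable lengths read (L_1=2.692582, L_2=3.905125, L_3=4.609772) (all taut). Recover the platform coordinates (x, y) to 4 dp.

expand ‖A_i−P‖²=L_i² and subtract eq 1 (k_i ≔ ‖A_i‖²−L_i²)
k_1 = 0.0000+16.0000−7.2500 = 8.7500
eq1−eq2 → [0.0000  -8.0000]·P = -40.0000
eq1−eq3 → [-12.0000  -8.0000]·P = -70.0000
2×2 solve → P = (2.5000, 5.0000)

(2.5000, 5.0000)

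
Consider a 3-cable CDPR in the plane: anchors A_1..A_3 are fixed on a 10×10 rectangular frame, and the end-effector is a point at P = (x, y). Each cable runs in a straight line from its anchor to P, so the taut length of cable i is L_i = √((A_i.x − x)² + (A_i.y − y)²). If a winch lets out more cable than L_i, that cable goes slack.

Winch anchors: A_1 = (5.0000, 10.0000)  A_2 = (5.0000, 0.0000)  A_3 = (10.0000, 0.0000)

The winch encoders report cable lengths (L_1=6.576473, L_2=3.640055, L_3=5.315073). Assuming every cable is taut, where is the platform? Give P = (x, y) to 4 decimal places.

(6.0000, 3.5000)

circle eqns → linear via eq_j − eq_1; set k_j = A_j·A_j − L_j²
k_1 = 25.0000+100.0000−43.2500 = 81.7500
0.0000·x + 20.0000·y = k_1−k_2 = 70.0000
-10.0000·x + 20.0000·y = k_1−k_3 = 10.0000
solve first two rows → x=6.0000, y=3.5000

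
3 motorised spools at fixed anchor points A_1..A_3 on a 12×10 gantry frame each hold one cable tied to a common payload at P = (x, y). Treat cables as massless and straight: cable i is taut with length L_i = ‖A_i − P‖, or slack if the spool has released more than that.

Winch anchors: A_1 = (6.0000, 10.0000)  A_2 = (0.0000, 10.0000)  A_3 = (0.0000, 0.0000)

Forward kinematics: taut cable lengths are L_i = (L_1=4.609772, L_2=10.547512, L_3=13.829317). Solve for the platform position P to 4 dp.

circle eqns → linear via eq_j − eq_1; set q_j = A_j·A_j − L_j²
q_1 = 36.0000+100.0000−21.2500 = 114.7500
12.0000·x + 0.0000·y = q_1−q_2 = 126.0000
12.0000·x + 20.0000·y = q_1−q_3 = 306.0000
solve first two rows → x=10.5000, y=9.0000

(10.5000, 9.0000)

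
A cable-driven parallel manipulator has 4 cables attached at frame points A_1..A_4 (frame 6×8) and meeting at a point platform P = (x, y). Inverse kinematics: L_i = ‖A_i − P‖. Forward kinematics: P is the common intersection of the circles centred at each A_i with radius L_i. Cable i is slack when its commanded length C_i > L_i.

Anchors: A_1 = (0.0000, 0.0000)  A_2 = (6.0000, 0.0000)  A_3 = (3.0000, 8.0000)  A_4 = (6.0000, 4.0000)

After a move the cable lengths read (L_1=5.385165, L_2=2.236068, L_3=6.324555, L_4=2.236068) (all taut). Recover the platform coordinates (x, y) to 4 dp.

each cable: (A_i−P)·(A_i−P) = L_i²; let c_i = ‖A_i‖²−L_i²
c_1 = 0.0000+0.0000−29.0000 = -29.0000
row 1: -12.0000x + 0.0000y = -60.0000  (c_2=31.0000)
row 2: -6.0000x − 16.0000y = -62.0000  (c_3=33.0000)
row 3: -12.0000x − 8.0000y = -76.0000  (c_4=47.0000)
Cramer on rows 1–2 → x = 5.0000, y = 2.0000
check cable 4: ‖A_4−P‖² = 5.0000 ≈ L_4² = 5.0000 ✓

(5.0000, 2.0000)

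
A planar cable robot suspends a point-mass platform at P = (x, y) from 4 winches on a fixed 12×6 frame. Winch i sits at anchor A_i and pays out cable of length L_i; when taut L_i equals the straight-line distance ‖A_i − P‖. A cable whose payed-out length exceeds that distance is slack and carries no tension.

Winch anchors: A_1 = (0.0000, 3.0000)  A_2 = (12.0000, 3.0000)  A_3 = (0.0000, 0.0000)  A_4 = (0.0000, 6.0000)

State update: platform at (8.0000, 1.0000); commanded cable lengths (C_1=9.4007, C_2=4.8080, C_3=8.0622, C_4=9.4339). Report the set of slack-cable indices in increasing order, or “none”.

cable 1: √((-8.0000)²+(2.0000)²)=8.2462, C_1=9.4007: slack
cable 2: √((4.0000)²+(2.0000)²)=4.4721, C_2=4.8080: slack
cable 3: √((-8.0000)²+(-1.0000)²)=8.0623, C_3=8.0622: taut
cable 4: √((-8.0000)²+(5.0000)²)=9.4340, C_4=9.4339: taut

1, 2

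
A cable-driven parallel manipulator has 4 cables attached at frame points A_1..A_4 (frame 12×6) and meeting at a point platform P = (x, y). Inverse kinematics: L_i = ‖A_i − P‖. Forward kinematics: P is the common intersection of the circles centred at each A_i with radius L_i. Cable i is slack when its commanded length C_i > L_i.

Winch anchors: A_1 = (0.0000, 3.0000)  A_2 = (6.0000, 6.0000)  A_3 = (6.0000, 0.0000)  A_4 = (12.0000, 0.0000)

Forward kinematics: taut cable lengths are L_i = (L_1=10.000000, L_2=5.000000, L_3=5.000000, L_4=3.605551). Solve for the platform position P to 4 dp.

(10.0000, 3.0000)

each cable: (A_i−P)·(A_i−P) = L_i²; let k_i = ‖A_i‖²−L_i²
k_1 = 0.0000+9.0000−100.0000 = -91.0000
row 1: -12.0000x − 6.0000y = -138.0000  (k_2=47.0000)
row 2: -12.0000x + 6.0000y = -102.0000  (k_3=11.0000)
row 3: -24.0000x + 6.0000y = -222.0000  (k_4=131.0000)
Cramer on rows 1–2 → x = 10.0000, y = 3.0000
check cable 4: ‖A_4−P‖² = 13.0000 ≈ L_4² = 13.0000 ✓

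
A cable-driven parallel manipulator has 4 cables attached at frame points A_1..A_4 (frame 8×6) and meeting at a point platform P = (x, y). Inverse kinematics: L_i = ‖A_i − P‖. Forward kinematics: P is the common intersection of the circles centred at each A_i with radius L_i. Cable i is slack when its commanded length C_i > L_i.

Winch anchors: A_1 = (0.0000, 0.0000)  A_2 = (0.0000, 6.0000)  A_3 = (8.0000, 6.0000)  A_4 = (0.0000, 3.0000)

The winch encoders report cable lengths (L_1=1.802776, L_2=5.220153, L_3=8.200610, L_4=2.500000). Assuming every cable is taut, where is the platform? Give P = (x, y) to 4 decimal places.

(1.5000, 1.0000)

expand ‖A_i−P‖²=L_i² and subtract eq 1 (c_i ≔ ‖A_i‖²−L_i²)
c_1 = 0.0000+0.0000−3.2500 = -3.2500
eq1−eq2 → [0.0000  -12.0000]·P = -12.0000
eq1−eq3 → [-16.0000  -12.0000]·P = -36.0000
eq1−eq4 → [0.0000  -6.0000]·P = -6.0000
2×2 solve → P = (1.5000, 1.0000)
check cable 4: ‖A_4−P‖² = 6.2500 ≈ L_4² = 6.2500 ✓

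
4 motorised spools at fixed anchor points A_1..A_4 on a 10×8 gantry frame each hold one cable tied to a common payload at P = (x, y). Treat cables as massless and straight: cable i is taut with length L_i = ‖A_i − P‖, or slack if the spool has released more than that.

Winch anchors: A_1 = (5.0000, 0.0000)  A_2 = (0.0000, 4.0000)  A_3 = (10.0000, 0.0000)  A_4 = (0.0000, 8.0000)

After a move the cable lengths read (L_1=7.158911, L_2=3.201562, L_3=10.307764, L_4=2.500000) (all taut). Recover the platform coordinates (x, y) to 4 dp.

(2.0000, 6.5000)

circle eqns → linear via eq_j − eq_1; set c_j = A_j·A_j − L_j²
c_1 = 25.0000+0.0000−51.2500 = -26.2500
10.0000·x − 8.0000·y = c_1−c_2 = -32.0000
-10.0000·x + 0.0000·y = c_1−c_3 = -20.0000
10.0000·x − 16.0000·y = c_1−c_4 = -84.0000
solve first two rows → x=2.0000, y=6.5000
check cable 4: ‖A_4−P‖² = 6.2500 ≈ L_4² = 6.2500 ✓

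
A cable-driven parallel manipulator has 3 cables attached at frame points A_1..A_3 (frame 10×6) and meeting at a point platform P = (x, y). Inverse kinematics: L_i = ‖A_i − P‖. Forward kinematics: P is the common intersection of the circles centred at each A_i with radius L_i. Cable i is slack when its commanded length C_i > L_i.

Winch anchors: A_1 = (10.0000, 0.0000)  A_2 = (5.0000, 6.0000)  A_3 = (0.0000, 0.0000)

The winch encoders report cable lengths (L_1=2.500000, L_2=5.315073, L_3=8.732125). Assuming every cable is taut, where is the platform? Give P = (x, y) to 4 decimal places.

(8.5000, 2.0000)

each cable: (A_i−P)·(A_i−P) = L_i²; let c_i = ‖A_i‖²−L_i²
c_1 = 100.0000+0.0000−6.2500 = 93.7500
row 1: 10.0000x − 12.0000y = 61.0000  (c_2=32.7500)
row 2: 20.0000x + 0.0000y = 170.0000  (c_3=-76.2500)
Cramer on rows 1–2 → x = 8.5000, y = 2.0000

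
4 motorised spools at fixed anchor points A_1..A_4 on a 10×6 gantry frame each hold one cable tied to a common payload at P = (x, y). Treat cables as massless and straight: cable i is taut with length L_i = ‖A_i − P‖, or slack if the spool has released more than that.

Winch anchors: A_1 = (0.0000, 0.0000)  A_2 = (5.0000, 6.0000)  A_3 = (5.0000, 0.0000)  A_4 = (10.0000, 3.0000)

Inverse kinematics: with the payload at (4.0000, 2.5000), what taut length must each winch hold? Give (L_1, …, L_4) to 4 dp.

(4.7170, 3.6401, 2.6926, 6.0208)

L_1: Δ = A_1−P = (-4.0000, -2.5000) → ‖Δ‖ = √22.2500 = 4.7170
L_2: Δ = A_2−P = (1.0000, 3.5000) → ‖Δ‖ = √13.2500 = 3.6401
L_3: Δ = A_3−P = (1.0000, -2.5000) → ‖Δ‖ = √7.2500 = 2.6926
L_4: Δ = A_4−P = (6.0000, 0.5000) → ‖Δ‖ = √36.2500 = 6.0208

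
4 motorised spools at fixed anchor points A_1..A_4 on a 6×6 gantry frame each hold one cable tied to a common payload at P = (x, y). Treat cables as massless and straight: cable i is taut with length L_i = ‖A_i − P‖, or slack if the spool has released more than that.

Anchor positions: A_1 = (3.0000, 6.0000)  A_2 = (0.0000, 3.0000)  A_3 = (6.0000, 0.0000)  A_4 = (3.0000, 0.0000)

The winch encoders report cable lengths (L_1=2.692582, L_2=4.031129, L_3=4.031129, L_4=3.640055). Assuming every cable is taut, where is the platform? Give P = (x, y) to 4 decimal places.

(4.0000, 3.5000)

expand ‖A_i−P‖²=L_i² and subtract eq 1 (k_i ≔ ‖A_i‖²−L_i²)
k_1 = 9.0000+36.0000−7.2500 = 37.7500
eq1−eq2 → [6.0000  6.0000]·P = 45.0000
eq1−eq3 → [-6.0000  12.0000]·P = 18.0000
eq1−eq4 → [0.0000  12.0000]·P = 42.0000
2×2 solve → P = (4.0000, 3.5000)
check cable 4: ‖A_4−P‖² = 13.2500 ≈ L_4² = 13.2500 ✓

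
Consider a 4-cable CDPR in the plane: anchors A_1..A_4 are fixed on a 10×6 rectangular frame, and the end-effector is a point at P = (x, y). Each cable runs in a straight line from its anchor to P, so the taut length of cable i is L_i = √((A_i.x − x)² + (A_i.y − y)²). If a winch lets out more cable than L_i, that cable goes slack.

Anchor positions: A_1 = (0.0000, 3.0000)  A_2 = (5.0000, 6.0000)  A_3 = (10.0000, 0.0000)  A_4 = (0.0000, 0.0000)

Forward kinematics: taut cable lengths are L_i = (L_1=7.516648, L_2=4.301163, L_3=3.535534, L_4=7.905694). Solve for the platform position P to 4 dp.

circle eqns → linear via eq_j − eq_1; set c_j = A_j·A_j − L_j²
c_1 = 0.0000+9.0000−56.5000 = -47.5000
-10.0000·x − 6.0000·y = c_1−c_2 = -90.0000
-20.0000·x + 6.0000·y = c_1−c_3 = -135.0000
0.0000·x + 6.0000·y = c_1−c_4 = 15.0000
solve first two rows → x=7.5000, y=2.5000
check cable 4: ‖A_4−P‖² = 62.5000 ≈ L_4² = 62.5000 ✓

(7.5000, 2.5000)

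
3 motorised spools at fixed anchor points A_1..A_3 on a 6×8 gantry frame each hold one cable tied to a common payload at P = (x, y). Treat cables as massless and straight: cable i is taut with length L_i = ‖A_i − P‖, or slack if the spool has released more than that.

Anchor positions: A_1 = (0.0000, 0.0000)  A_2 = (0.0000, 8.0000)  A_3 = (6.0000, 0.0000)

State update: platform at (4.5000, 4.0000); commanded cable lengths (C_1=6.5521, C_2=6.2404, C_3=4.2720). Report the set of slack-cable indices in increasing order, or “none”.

1, 2

i=1: geometric 6.0208 vs commanded 6.5521 ⇒ slack
i=2: geometric 6.0208 vs commanded 6.2404 ⇒ slack
i=3: geometric 4.2720 vs commanded 4.2720 ⇒ taut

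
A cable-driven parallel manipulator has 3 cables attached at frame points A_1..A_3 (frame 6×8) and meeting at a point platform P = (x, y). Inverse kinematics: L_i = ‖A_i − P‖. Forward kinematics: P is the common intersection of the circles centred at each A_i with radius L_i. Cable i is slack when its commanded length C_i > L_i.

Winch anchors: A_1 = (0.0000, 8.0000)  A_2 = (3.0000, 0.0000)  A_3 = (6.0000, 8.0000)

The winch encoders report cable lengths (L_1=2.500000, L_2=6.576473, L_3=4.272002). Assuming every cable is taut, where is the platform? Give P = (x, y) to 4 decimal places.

expand ‖A_i−P‖²=L_i² and subtract eq 1 (c_i ≔ ‖A_i‖²−L_i²)
c_1 = 0.0000+64.0000−6.2500 = 57.7500
eq1−eq2 → [-6.0000  16.0000]·P = 92.0000
eq1−eq3 → [-12.0000  0.0000]·P = -24.0000
2×2 solve → P = (2.0000, 6.5000)

(2.0000, 6.5000)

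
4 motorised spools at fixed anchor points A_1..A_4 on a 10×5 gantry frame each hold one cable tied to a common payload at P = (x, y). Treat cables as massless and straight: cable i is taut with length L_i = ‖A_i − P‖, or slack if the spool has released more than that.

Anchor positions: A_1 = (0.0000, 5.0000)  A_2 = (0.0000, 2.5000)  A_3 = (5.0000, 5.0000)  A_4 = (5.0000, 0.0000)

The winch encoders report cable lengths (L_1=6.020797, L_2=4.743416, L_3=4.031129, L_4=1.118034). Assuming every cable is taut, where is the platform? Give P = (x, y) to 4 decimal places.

expand ‖A_i−P‖²=L_i² and subtract eq 1 (q_i ≔ ‖A_i‖²−L_i²)
q_1 = 0.0000+25.0000−36.2500 = -11.2500
eq1−eq2 → [0.0000  5.0000]·P = 5.0000
eq1−eq3 → [-10.0000  0.0000]·P = -45.0000
eq1−eq4 → [-10.0000  10.0000]·P = -35.0000
2×2 solve → P = (4.5000, 1.0000)
check cable 4: ‖A_4−P‖² = 1.2500 ≈ L_4² = 1.2500 ✓

(4.5000, 1.0000)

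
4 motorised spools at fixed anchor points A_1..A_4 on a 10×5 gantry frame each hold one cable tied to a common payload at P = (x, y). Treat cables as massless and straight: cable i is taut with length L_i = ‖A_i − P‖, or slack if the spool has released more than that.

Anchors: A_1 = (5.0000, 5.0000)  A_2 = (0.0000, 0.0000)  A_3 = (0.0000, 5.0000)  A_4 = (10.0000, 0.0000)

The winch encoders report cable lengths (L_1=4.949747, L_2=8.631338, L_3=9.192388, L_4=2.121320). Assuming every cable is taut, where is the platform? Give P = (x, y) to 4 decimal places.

(8.5000, 1.5000)

expand ‖A_i−P‖²=L_i² and subtract eq 1 (c_i ≔ ‖A_i‖²−L_i²)
c_1 = 25.0000+25.0000−24.5000 = 25.5000
eq1−eq2 → [10.0000  10.0000]·P = 100.0000
eq1−eq3 → [10.0000  0.0000]·P = 85.0000
eq1−eq4 → [-10.0000  10.0000]·P = -70.0000
2×2 solve → P = (8.5000, 1.5000)
check cable 4: ‖A_4−P‖² = 4.5000 ≈ L_4² = 4.5000 ✓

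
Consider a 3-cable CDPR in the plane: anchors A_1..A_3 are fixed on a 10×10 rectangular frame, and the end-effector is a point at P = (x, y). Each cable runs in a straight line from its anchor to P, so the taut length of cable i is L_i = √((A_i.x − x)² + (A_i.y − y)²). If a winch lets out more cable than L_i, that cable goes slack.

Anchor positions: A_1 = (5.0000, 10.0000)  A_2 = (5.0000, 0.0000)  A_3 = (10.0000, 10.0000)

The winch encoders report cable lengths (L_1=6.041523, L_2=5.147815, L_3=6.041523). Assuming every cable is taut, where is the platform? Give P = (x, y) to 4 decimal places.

each cable: (A_i−P)·(A_i−P) = L_i²; let q_i = ‖A_i‖²−L_i²
q_1 = 25.0000+100.0000−36.5000 = 88.5000
row 1: 0.0000x + 20.0000y = 90.0000  (q_2=-1.5000)
row 2: -10.0000x + 0.0000y = -75.0000  (q_3=163.5000)
Cramer on rows 1–2 → x = 7.5000, y = 4.5000

(7.5000, 4.5000)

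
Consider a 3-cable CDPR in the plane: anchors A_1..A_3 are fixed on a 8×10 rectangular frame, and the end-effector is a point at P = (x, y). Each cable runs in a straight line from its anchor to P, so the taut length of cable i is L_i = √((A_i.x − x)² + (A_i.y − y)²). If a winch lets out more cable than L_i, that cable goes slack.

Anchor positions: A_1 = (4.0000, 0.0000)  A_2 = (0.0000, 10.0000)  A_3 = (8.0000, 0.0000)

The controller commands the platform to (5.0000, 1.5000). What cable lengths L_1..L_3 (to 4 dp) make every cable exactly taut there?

L_1 = √((4.0000−5.0000)² + (0.0000−1.5000)²) = 1.8028
L_2 = √((0.0000−5.0000)² + (10.0000−1.5000)²) = 9.8615
L_3 = √((8.0000−5.0000)² + (0.0000−1.5000)²) = 3.3541

(1.8028, 9.8615, 3.3541)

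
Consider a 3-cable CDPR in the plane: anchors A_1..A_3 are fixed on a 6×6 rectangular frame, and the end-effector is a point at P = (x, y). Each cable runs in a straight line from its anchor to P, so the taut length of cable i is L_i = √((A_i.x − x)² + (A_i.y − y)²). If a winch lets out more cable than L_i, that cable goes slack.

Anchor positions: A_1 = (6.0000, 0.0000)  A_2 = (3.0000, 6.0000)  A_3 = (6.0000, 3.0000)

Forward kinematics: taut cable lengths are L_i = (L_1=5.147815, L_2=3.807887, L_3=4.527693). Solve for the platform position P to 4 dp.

each cable: (A_i−P)·(A_i−P) = L_i²; let c_i = ‖A_i‖²−L_i²
c_1 = 36.0000+0.0000−26.5000 = 9.5000
row 1: 6.0000x − 12.0000y = -21.0000  (c_2=30.5000)
row 2: 0.0000x − 6.0000y = -15.0000  (c_3=24.5000)
Cramer on rows 1–2 → x = 1.5000, y = 2.5000

(1.5000, 2.5000)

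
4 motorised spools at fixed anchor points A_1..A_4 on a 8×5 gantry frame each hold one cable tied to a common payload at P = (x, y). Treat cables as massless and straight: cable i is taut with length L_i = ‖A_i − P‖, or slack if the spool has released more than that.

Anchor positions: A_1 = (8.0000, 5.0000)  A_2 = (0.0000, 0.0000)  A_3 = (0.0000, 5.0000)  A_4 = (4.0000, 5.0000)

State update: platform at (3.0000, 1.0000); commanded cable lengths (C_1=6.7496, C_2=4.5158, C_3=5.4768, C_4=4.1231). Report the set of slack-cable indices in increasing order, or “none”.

1, 2, 3

cable 1: L_1 = ‖A_1−P‖ = 6.4031;  C_1 = 6.7496 → slack
cable 2: L_2 = ‖A_2−P‖ = 3.1623;  C_2 = 4.5158 → slack
cable 3: L_3 = ‖A_3−P‖ = 5.0000;  C_3 = 5.4768 → slack
cable 4: L_4 = ‖A_4−P‖ = 4.1231;  C_4 = 4.1231 → taut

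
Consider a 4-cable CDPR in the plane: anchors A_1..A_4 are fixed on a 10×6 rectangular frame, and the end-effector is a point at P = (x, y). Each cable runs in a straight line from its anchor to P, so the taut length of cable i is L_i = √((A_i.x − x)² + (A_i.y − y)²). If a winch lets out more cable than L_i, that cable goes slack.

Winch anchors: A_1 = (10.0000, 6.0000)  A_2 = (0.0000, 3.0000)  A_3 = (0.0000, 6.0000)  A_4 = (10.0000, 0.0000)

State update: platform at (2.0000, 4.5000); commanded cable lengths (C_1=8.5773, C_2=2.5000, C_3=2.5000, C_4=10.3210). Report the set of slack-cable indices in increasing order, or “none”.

1, 4

cable 1: L_1 = ‖A_1−P‖ = 8.1394;  C_1 = 8.5773 → slack
cable 2: L_2 = ‖A_2−P‖ = 2.5000;  C_2 = 2.5000 → taut
cable 3: L_3 = ‖A_3−P‖ = 2.5000;  C_3 = 2.5000 → taut
cable 4: L_4 = ‖A_4−P‖ = 9.1788;  C_4 = 10.3210 → slack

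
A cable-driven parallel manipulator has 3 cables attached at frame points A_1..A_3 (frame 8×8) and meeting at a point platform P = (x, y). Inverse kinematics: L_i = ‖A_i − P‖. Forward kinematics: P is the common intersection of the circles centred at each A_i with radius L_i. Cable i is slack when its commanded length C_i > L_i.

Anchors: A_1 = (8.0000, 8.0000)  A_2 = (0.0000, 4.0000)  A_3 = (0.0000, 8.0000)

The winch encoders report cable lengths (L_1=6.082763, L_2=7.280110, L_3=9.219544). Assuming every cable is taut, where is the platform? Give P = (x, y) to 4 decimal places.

circle eqns → linear via eq_j − eq_1; set c_j = A_j·A_j − L_j²
c_1 = 64.0000+64.0000−37.0000 = 91.0000
16.0000·x + 8.0000·y = c_1−c_2 = 128.0000
16.0000·x + 0.0000·y = c_1−c_3 = 112.0000
solve first two rows → x=7.0000, y=2.0000

(7.0000, 2.0000)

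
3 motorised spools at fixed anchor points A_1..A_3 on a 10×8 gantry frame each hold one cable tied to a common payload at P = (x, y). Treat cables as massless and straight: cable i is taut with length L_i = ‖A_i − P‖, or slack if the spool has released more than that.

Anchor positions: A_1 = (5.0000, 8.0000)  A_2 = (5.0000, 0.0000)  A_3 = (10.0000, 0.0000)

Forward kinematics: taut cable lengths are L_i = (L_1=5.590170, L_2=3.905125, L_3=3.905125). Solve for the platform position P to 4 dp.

each cable: (A_i−P)·(A_i−P) = L_i²; let q_i = ‖A_i‖²−L_i²
q_1 = 25.0000+64.0000−31.2500 = 57.7500
row 1: 0.0000x + 16.0000y = 48.0000  (q_2=9.7500)
row 2: -10.0000x + 16.0000y = -27.0000  (q_3=84.7500)
Cramer on rows 1–2 → x = 7.5000, y = 3.0000

(7.5000, 3.0000)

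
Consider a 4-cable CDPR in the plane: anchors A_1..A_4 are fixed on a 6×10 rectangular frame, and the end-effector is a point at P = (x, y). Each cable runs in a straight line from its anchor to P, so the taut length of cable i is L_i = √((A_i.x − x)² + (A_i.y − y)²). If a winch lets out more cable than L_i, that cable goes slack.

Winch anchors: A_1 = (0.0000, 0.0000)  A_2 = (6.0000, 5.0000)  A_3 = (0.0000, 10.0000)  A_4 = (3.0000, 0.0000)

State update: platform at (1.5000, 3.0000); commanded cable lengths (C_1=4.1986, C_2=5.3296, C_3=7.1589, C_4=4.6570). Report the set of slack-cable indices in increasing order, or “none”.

1, 2, 4

cable 1: L_1 = ‖A_1−P‖ = 3.3541;  C_1 = 4.1986 → slack
cable 2: L_2 = ‖A_2−P‖ = 4.9244;  C_2 = 5.3296 → slack
cable 3: L_3 = ‖A_3−P‖ = 7.1589;  C_3 = 7.1589 → taut
cable 4: L_4 = ‖A_4−P‖ = 3.3541;  C_4 = 4.6570 → slack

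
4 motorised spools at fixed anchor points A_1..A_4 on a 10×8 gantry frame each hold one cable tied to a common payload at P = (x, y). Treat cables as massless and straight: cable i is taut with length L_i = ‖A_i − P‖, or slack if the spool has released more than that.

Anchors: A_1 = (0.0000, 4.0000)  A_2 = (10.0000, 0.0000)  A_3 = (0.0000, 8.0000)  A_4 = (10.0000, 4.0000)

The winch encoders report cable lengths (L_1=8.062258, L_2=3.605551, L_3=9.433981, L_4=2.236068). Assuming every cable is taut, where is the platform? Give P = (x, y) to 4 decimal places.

(8.0000, 3.0000)

expand ‖A_i−P‖²=L_i² and subtract eq 1 (c_i ≔ ‖A_i‖²−L_i²)
c_1 = 0.0000+16.0000−65.0000 = -49.0000
eq1−eq2 → [-20.0000  8.0000]·P = -136.0000
eq1−eq3 → [0.0000  -8.0000]·P = -24.0000
eq1−eq4 → [-20.0000  0.0000]·P = -160.0000
2×2 solve → P = (8.0000, 3.0000)
check cable 4: ‖A_4−P‖² = 5.0000 ≈ L_4² = 5.0000 ✓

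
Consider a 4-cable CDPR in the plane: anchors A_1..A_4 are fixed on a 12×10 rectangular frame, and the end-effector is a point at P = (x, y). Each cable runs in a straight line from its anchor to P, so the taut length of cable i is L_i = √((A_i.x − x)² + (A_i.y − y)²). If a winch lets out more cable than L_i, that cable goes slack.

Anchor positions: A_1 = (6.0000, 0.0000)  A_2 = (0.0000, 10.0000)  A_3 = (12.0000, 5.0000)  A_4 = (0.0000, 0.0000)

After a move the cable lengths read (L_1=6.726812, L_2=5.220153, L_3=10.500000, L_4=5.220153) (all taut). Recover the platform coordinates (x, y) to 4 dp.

expand ‖A_i−P‖²=L_i² and subtract eq 1 (q_i ≔ ‖A_i‖²−L_i²)
q_1 = 36.0000+0.0000−45.2500 = -9.2500
eq1−eq2 → [12.0000  -20.0000]·P = -82.0000
eq1−eq3 → [-12.0000  -10.0000]·P = -68.0000
eq1−eq4 → [12.0000  0.0000]·P = 18.0000
2×2 solve → P = (1.5000, 5.0000)
check cable 4: ‖A_4−P‖² = 27.2500 ≈ L_4² = 27.2500 ✓

(1.5000, 5.0000)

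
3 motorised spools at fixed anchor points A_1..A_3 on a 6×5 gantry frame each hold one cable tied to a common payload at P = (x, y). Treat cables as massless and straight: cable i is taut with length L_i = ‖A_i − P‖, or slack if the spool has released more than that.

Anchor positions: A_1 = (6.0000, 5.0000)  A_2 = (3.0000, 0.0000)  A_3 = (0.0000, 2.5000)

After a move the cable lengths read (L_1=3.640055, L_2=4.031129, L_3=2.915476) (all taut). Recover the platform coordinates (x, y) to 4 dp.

(2.5000, 4.0000)

circle eqns → linear via eq_j − eq_1; set c_j = A_j·A_j − L_j²
c_1 = 36.0000+25.0000−13.2500 = 47.7500
6.0000·x + 10.0000·y = c_1−c_2 = 55.0000
12.0000·x + 5.0000·y = c_1−c_3 = 50.0000
solve first two rows → x=2.5000, y=4.0000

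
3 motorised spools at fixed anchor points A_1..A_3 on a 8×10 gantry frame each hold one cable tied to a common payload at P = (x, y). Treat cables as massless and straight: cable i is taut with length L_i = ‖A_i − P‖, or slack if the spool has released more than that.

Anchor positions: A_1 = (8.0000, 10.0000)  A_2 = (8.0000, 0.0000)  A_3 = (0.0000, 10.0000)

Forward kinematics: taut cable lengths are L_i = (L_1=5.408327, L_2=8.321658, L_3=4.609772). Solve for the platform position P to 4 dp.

(3.5000, 7.0000)

each cable: (A_i−P)·(A_i−P) = L_i²; let k_i = ‖A_i‖²−L_i²
k_1 = 64.0000+100.0000−29.2500 = 134.7500
row 1: 0.0000x + 20.0000y = 140.0000  (k_2=-5.2500)
row 2: 16.0000x + 0.0000y = 56.0000  (k_3=78.7500)
Cramer on rows 1–2 → x = 3.5000, y = 7.0000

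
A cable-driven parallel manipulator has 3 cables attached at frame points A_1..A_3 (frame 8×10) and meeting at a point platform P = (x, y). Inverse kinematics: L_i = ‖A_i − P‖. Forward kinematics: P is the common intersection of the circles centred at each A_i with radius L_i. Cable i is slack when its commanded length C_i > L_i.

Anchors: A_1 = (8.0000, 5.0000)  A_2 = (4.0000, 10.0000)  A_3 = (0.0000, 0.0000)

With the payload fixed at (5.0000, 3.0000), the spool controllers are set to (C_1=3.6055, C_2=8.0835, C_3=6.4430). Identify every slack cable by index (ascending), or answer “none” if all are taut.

2, 3

i=1: geometric 3.6056 vs commanded 3.6055 ⇒ taut
i=2: geometric 7.0711 vs commanded 8.0835 ⇒ slack
i=3: geometric 5.8310 vs commanded 6.4430 ⇒ slack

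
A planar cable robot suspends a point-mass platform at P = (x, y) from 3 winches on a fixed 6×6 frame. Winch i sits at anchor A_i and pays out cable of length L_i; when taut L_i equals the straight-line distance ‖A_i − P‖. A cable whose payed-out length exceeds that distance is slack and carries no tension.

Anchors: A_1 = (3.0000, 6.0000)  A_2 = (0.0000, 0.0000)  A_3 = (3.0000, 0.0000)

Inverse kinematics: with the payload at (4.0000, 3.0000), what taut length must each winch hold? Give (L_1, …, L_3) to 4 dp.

(3.1623, 5.0000, 3.1623)

L_1 = √((3.0000−4.0000)² + (6.0000−3.0000)²) = 3.1623
L_2 = √((0.0000−4.0000)² + (0.0000−3.0000)²) = 5.0000
L_3 = √((3.0000−4.0000)² + (0.0000−3.0000)²) = 3.1623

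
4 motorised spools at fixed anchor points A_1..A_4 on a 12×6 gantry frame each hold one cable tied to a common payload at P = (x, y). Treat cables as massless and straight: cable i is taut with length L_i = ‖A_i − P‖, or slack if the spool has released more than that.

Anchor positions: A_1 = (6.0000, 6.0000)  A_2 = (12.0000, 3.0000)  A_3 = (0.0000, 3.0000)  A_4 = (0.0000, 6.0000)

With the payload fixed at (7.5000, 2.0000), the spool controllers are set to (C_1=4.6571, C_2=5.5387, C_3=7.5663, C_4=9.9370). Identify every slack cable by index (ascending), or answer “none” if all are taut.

cable 1: √((-1.5000)²+(4.0000)²)=4.2720, C_1=4.6571: slack
cable 2: √((4.5000)²+(1.0000)²)=4.6098, C_2=5.5387: slack
cable 3: √((-7.5000)²+(1.0000)²)=7.5664, C_3=7.5663: taut
cable 4: √((-7.5000)²+(4.0000)²)=8.5000, C_4=9.9370: slack

1, 2, 4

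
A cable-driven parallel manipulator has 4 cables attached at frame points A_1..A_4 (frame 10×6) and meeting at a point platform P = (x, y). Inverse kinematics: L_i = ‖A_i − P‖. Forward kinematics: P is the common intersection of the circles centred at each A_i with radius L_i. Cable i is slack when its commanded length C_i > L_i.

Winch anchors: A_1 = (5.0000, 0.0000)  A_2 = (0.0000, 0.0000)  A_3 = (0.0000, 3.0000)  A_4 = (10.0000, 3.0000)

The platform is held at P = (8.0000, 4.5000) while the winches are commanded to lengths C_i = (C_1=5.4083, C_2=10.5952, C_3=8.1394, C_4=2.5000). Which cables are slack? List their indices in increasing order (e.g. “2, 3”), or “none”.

2

cable 1: √((-3.0000)²+(-4.5000)²)=5.4083, C_1=5.4083: taut
cable 2: √((-8.0000)²+(-4.5000)²)=9.1788, C_2=10.5952: slack
cable 3: √((-8.0000)²+(-1.5000)²)=8.1394, C_3=8.1394: taut
cable 4: √((2.0000)²+(-1.5000)²)=2.5000, C_4=2.5000: taut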